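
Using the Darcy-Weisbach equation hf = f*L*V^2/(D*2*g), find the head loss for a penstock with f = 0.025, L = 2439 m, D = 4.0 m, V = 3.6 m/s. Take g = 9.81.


hf = 0.025 * 2439 * 3.6^2 / (4.0 * 2 * 9.81) = 10.0693 m


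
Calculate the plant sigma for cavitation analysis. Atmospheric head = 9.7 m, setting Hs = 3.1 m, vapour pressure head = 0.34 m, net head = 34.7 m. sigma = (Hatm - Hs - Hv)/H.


sigma = (9.7 - 3.1 - 0.34) / 34.7 = 0.1804


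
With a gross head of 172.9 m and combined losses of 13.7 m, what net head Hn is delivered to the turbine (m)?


Hn = 172.9 - 13.7 = 159.2000 m


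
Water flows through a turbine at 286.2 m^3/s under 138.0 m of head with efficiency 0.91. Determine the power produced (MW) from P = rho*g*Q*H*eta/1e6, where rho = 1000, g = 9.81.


P = 1000 * 9.81 * 286.2 * 138.0 * 0.91 / 1e6 = 352.5812 MW


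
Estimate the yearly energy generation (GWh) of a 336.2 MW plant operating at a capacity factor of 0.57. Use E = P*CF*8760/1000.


E = 336.2 * 0.57 * 8760 / 1000 = 1678.7138 GWh


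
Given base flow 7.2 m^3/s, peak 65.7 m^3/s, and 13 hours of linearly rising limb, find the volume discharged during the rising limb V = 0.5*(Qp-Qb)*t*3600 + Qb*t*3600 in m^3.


V = 0.5*(65.7 - 7.2)*13*3600 + 7.2*13*3600 = 1.7059e+06 m^3


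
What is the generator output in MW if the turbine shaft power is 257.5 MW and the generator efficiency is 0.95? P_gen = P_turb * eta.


P_gen = 257.5 * 0.95 = 244.6250 MW


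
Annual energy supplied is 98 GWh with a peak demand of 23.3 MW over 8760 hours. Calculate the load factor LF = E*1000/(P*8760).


LF = 98 * 1000 / (23.3 * 8760) = 0.4801


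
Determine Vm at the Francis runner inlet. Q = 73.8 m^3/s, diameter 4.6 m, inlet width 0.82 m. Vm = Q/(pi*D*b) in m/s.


Vm = 73.8 / (pi * 4.6 * 0.82) = 6.2278 m/s


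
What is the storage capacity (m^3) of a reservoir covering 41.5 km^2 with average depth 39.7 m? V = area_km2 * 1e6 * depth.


V = 41.5 * 1e6 * 39.7 = 1.6476e+09 m^3


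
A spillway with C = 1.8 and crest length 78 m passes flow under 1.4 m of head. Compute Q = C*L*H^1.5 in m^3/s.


Q = 1.8 * 78 * 1.4^1.5 = 232.5729 m^3/s


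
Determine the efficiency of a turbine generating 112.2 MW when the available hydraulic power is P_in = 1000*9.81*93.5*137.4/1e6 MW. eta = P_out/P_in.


P_in = 1000 * 9.81 * 93.5 * 137.4 / 1e6 = 126.0281 MW
eta = 112.2 / 126.0281 = 0.8903


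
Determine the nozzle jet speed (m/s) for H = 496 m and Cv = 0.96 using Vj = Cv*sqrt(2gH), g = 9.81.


Vj = 0.96 * sqrt(2*9.81*496) = 94.7025 m/s


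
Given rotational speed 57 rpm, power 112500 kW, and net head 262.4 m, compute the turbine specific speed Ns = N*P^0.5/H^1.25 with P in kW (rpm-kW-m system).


Ns = 57 * 112500^0.5 / 262.4^1.25 = 18.1028


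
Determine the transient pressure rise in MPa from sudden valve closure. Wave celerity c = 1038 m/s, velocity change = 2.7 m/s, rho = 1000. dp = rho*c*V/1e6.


dp = 1000 * 1038 * 2.7 / 1e6 = 2.8026 MPa


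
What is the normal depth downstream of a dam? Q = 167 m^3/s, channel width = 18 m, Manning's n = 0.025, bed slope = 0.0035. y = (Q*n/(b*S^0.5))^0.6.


y = (167 * 0.025 / (18 * 0.0035^0.5))^0.6 = 2.2699 m


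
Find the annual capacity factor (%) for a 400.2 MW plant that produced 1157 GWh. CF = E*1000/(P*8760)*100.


CF = 1157 * 1000 / (400.2 * 8760) * 100 = 33.0029 %


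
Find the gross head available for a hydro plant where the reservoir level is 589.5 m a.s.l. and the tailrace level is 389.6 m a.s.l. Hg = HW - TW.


Hg = 589.5 - 389.6 = 199.9000 m


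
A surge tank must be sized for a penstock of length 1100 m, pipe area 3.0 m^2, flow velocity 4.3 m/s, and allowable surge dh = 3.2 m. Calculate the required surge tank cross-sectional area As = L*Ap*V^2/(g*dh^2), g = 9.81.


As = 1100 * 3.0 * 4.3^2 / (9.81 * 3.2^2) = 607.4099 m^2


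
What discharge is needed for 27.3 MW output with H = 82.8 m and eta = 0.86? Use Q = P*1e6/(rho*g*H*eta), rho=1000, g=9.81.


Q = 27.3 * 1e6 / (1000 * 9.81 * 82.8 * 0.86) = 39.0809 m^3/s


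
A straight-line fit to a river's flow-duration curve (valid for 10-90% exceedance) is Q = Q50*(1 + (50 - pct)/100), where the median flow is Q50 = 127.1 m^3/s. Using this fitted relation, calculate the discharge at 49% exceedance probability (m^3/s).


Q = 127.1 * (1 + (50 - 49)/100) = 128.3710 m^3/s


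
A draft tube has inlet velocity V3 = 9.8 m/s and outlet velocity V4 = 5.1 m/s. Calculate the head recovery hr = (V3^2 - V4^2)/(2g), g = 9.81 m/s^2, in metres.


hr = (9.8^2 - 5.1^2) / (2*9.81) = 3.5693 m


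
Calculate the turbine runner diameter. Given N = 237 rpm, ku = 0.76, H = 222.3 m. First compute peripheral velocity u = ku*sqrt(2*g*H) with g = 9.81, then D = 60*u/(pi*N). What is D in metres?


u = 0.76 * sqrt(2*9.81*222.3) = 50.1918 m/s
D = 60 * 50.1918 / (pi * 237) = 4.0447 m


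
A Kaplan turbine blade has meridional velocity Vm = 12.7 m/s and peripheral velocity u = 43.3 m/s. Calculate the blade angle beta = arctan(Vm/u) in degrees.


beta = arctan(12.7 / 43.3) = 16.3465 degrees


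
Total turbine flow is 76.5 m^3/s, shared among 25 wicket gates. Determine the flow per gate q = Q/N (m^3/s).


q = 76.5 / 25 = 3.0600 m^3/s


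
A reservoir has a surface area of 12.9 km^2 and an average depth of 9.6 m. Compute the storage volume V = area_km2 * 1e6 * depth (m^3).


V = 12.9 * 1e6 * 9.6 = 1.2384e+08 m^3


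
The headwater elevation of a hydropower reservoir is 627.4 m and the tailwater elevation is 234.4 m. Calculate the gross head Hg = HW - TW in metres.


Hg = 627.4 - 234.4 = 393.0000 m


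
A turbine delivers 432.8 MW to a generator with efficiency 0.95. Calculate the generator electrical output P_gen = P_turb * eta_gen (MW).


P_gen = 432.8 * 0.95 = 411.1600 MW


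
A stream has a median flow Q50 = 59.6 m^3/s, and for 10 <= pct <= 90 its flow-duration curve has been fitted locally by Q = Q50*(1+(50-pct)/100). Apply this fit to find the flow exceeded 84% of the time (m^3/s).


Q = 59.6 * (1 + (50 - 84)/100) = 39.3360 m^3/s


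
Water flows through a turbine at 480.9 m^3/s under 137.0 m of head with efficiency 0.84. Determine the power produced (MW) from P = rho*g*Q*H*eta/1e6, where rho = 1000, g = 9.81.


P = 1000 * 9.81 * 480.9 * 137.0 * 0.84 / 1e6 = 542.9047 MW


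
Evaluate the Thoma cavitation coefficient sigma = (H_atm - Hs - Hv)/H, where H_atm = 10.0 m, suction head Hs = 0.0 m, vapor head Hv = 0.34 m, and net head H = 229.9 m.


sigma = (10.0 - 0.0 - 0.34) / 229.9 = 0.0420


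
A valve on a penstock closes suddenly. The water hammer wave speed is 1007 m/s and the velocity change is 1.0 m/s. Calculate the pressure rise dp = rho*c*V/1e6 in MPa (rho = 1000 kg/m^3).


dp = 1000 * 1007 * 1.0 / 1e6 = 1.0070 MPa


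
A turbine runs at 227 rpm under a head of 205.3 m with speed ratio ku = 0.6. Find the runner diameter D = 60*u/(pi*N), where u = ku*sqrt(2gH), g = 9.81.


u = 0.6 * sqrt(2*9.81*205.3) = 38.0798 m/s
D = 60 * 38.0798 / (pi * 227) = 3.2038 m


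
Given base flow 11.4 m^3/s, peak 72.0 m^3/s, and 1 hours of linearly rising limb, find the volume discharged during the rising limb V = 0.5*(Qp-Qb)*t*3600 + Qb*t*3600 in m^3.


V = 0.5*(72.0 - 11.4)*1*3600 + 11.4*1*3600 = 150120.0000 m^3


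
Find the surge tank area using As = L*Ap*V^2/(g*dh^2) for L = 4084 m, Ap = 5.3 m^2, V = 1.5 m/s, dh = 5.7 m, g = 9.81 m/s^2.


As = 4084 * 5.3 * 1.5^2 / (9.81 * 5.7^2) = 152.8007 m^2


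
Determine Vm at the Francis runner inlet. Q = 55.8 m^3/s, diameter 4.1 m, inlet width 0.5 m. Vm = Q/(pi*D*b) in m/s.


Vm = 55.8 / (pi * 4.1 * 0.5) = 8.6642 m/s


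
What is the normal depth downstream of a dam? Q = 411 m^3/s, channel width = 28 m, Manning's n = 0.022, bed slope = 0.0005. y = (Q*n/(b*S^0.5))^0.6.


y = (411 * 0.022 / (28 * 0.0005^0.5))^0.6 = 4.9633 m


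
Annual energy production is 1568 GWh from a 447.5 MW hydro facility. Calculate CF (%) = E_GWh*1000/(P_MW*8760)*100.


CF = 1568 * 1000 / (447.5 * 8760) * 100 = 39.9990 %


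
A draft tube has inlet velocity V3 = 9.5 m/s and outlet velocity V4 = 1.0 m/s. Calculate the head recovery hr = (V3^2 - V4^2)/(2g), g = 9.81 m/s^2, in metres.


hr = (9.5^2 - 1.0^2) / (2*9.81) = 4.5489 m


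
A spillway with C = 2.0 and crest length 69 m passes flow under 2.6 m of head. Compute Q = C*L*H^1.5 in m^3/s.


Q = 2.0 * 69 * 2.6^1.5 = 578.5476 m^3/s


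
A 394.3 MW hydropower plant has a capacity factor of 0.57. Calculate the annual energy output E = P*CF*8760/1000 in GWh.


E = 394.3 * 0.57 * 8760 / 1000 = 1968.8188 GWh


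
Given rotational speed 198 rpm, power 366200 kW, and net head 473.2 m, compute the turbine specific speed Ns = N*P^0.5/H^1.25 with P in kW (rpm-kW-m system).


Ns = 198 * 366200^0.5 / 473.2^1.25 = 54.2898


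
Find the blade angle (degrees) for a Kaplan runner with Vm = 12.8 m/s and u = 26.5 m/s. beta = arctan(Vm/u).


beta = arctan(12.8 / 26.5) = 25.7814 degrees


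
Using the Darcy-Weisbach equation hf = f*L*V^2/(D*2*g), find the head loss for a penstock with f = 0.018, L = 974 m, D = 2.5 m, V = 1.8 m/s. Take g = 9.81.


hf = 0.018 * 974 * 1.8^2 / (2.5 * 2 * 9.81) = 1.1581 m


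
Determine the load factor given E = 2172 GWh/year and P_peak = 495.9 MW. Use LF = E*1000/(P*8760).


LF = 2172 * 1000 / (495.9 * 8760) = 0.5000


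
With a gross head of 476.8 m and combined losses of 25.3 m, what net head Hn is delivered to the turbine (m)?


Hn = 476.8 - 25.3 = 451.5000 m


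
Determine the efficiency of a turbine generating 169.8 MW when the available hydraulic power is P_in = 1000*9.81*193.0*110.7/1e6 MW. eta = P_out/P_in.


P_in = 1000 * 9.81 * 193.0 * 110.7 / 1e6 = 209.5916 MW
eta = 169.8 / 209.5916 = 0.8101


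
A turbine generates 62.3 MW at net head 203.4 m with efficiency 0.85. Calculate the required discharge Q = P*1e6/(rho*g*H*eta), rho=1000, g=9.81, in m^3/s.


Q = 62.3 * 1e6 / (1000 * 9.81 * 203.4 * 0.85) = 36.7324 m^3/s


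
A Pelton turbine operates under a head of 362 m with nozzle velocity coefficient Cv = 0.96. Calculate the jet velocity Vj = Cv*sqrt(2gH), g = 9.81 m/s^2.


Vj = 0.96 * sqrt(2*9.81*362) = 80.9049 m/s


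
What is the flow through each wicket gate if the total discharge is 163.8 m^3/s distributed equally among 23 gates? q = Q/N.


q = 163.8 / 23 = 7.1217 m^3/s


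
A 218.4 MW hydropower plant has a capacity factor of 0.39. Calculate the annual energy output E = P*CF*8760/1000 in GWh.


E = 218.4 * 0.39 * 8760 / 1000 = 746.1418 GWh


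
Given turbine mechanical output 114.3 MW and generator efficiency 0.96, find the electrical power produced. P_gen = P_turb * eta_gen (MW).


P_gen = 114.3 * 0.96 = 109.7280 MW


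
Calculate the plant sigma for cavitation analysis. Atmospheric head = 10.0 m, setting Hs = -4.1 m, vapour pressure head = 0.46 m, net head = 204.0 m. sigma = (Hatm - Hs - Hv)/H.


sigma = (10.0 - (-4.1) - 0.46) / 204.0 = 0.0669


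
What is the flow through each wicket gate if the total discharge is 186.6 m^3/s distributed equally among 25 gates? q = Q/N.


q = 186.6 / 25 = 7.4640 m^3/s


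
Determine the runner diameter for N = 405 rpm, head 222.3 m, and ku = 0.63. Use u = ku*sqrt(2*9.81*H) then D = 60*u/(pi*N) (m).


u = 0.63 * sqrt(2*9.81*222.3) = 41.6064 m/s
D = 60 * 41.6064 / (pi * 405) = 1.9620 m


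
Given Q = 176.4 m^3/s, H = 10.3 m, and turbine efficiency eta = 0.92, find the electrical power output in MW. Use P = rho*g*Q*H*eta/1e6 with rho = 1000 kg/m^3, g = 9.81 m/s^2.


P = 1000 * 9.81 * 176.4 * 10.3 * 0.92 / 1e6 = 16.3981 MW


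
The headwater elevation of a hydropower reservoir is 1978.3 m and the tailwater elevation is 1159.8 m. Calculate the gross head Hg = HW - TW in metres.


Hg = 1978.3 - 1159.8 = 818.5000 m


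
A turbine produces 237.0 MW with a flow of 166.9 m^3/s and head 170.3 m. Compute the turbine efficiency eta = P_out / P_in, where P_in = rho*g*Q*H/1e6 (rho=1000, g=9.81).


P_in = 1000 * 9.81 * 166.9 * 170.3 / 1e6 = 278.8303 MW
eta = 237.0 / 278.8303 = 0.8500


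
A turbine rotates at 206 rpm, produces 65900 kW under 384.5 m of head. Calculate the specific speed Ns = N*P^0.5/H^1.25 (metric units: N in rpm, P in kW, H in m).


Ns = 206 * 65900^0.5 / 384.5^1.25 = 31.0591


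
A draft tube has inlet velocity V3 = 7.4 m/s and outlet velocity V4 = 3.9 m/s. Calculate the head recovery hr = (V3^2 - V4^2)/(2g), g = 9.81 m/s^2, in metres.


hr = (7.4^2 - 3.9^2) / (2*9.81) = 2.0158 m


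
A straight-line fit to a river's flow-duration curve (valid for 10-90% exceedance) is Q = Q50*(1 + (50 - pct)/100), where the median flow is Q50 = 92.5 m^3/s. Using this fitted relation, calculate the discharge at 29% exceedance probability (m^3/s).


Q = 92.5 * (1 + (50 - 29)/100) = 111.9250 m^3/s


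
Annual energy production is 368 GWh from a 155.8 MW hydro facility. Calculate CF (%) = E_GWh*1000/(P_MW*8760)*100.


CF = 368 * 1000 / (155.8 * 8760) * 100 = 26.9635 %


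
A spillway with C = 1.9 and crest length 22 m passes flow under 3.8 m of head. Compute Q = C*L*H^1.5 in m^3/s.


Q = 1.9 * 22 * 3.8^1.5 = 309.6362 m^3/s


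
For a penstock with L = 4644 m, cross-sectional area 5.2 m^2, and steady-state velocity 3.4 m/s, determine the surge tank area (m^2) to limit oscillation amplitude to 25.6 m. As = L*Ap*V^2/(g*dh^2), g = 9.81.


As = 4644 * 5.2 * 3.4^2 / (9.81 * 25.6^2) = 43.4215 m^2


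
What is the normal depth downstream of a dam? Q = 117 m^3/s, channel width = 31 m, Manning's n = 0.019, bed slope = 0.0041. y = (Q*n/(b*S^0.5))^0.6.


y = (117 * 0.019 / (31 * 0.0041^0.5))^0.6 = 1.0703 m


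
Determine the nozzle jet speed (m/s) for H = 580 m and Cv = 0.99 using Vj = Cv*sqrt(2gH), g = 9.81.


Vj = 0.99 * sqrt(2*9.81*580) = 105.6085 m/s


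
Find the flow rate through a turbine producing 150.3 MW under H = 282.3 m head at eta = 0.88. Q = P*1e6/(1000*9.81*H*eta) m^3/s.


Q = 150.3 * 1e6 / (1000 * 9.81 * 282.3 * 0.88) = 61.6732 m^3/s


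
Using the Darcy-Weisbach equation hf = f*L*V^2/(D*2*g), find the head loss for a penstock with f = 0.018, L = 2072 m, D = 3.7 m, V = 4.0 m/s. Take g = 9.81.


hf = 0.018 * 2072 * 4.0^2 / (3.7 * 2 * 9.81) = 8.2202 m


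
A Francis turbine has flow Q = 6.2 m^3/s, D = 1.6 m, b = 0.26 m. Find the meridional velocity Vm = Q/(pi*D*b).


Vm = 6.2 / (pi * 1.6 * 0.26) = 4.7440 m/s


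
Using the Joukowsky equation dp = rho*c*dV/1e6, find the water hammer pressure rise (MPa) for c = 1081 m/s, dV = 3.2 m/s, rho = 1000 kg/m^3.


dp = 1000 * 1081 * 3.2 / 1e6 = 3.4592 MPa


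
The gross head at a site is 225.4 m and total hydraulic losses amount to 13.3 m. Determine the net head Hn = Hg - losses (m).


Hn = 225.4 - 13.3 = 212.1000 m


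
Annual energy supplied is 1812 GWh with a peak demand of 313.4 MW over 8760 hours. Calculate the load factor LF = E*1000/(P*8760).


LF = 1812 * 1000 / (313.4 * 8760) = 0.6600


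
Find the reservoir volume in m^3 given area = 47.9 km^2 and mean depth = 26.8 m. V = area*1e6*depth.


V = 47.9 * 1e6 * 26.8 = 1.2837e+09 m^3


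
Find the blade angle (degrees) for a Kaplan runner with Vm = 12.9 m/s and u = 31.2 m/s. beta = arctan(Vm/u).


beta = arctan(12.9 / 31.2) = 22.4632 degrees


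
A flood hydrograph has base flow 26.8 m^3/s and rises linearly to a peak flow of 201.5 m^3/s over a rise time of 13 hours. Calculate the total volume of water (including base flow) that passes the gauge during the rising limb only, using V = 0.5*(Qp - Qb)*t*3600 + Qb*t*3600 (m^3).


V = 0.5*(201.5 - 26.8)*13*3600 + 26.8*13*3600 = 5.3422e+06 m^3


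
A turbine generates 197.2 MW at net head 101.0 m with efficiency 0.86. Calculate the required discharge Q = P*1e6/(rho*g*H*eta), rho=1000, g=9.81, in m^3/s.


Q = 197.2 * 1e6 / (1000 * 9.81 * 101.0 * 0.86) = 231.4292 m^3/s


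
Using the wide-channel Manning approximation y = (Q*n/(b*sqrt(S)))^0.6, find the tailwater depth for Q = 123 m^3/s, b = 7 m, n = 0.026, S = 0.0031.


y = (123 * 0.026 / (7 * 0.0031^0.5))^0.6 = 3.5356 m


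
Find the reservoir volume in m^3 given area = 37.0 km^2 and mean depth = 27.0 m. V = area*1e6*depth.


V = 37.0 * 1e6 * 27.0 = 9.9900e+08 m^3


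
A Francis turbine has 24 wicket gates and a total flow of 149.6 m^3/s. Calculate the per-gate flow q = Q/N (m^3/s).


q = 149.6 / 24 = 6.2333 m^3/s


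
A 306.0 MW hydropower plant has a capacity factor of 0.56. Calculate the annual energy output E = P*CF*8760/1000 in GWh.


E = 306.0 * 0.56 * 8760 / 1000 = 1501.1136 GWh


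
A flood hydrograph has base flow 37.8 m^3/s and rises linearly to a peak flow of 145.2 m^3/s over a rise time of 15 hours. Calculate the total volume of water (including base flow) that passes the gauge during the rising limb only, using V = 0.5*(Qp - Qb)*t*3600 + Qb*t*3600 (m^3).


V = 0.5*(145.2 - 37.8)*15*3600 + 37.8*15*3600 = 4.9410e+06 m^3


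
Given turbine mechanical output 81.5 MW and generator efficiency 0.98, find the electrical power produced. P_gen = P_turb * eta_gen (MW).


P_gen = 81.5 * 0.98 = 79.8700 MW


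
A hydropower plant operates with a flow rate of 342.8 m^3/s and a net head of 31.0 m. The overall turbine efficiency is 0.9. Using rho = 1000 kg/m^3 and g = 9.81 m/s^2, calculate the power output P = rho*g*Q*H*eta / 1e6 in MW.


P = 1000 * 9.81 * 342.8 * 31.0 * 0.9 / 1e6 = 93.8240 MW


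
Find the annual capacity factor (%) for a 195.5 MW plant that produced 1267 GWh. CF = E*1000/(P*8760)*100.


CF = 1267 * 1000 / (195.5 * 8760) * 100 = 73.9819 %


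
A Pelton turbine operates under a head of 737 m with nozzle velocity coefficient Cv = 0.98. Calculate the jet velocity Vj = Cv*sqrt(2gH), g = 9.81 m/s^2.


Vj = 0.98 * sqrt(2*9.81*737) = 117.8445 m/s


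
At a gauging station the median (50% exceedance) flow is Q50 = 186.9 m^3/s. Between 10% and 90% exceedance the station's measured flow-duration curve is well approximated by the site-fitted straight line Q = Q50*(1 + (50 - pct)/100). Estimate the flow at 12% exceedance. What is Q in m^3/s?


Q = 186.9 * (1 + (50 - 12)/100) = 257.9220 m^3/s


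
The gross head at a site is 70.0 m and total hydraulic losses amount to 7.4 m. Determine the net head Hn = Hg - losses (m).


Hn = 70.0 - 7.4 = 62.6000 m


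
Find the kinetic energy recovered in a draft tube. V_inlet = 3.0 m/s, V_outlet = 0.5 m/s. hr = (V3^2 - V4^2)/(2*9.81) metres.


hr = (3.0^2 - 0.5^2) / (2*9.81) = 0.4460 m


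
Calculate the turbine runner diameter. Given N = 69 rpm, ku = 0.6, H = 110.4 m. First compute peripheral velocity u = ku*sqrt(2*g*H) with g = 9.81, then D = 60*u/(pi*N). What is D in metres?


u = 0.6 * sqrt(2*9.81*110.4) = 27.9245 m/s
D = 60 * 27.9245 / (pi * 69) = 7.7293 m


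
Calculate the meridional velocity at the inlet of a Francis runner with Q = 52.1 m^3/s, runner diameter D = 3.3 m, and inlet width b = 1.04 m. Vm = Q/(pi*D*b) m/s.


Vm = 52.1 / (pi * 3.3 * 1.04) = 4.8322 m/s


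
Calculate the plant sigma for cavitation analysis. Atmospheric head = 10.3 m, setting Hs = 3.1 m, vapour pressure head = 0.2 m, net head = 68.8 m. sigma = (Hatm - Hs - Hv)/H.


sigma = (10.3 - 3.1 - 0.2) / 68.8 = 0.1017


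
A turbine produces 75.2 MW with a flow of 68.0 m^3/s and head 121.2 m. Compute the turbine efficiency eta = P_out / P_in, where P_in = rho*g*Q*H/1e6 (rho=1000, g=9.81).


P_in = 1000 * 9.81 * 68.0 * 121.2 / 1e6 = 80.8501 MW
eta = 75.2 / 80.8501 = 0.9301


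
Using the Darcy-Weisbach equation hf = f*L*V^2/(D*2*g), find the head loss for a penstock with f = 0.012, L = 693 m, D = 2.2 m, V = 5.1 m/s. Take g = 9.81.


hf = 0.012 * 693 * 5.1^2 / (2.2 * 2 * 9.81) = 5.0111 m


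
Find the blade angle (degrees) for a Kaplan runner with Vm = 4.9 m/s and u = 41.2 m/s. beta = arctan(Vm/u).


beta = arctan(4.9 / 41.2) = 6.7824 degrees


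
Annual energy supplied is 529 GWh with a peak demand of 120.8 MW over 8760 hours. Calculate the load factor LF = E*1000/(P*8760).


LF = 529 * 1000 / (120.8 * 8760) = 0.4999


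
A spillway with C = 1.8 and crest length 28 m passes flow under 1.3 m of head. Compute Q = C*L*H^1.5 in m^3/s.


Q = 1.8 * 28 * 1.3^1.5 = 74.7043 m^3/s


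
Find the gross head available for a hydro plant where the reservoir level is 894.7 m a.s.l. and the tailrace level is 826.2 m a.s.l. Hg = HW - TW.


Hg = 894.7 - 826.2 = 68.5000 m


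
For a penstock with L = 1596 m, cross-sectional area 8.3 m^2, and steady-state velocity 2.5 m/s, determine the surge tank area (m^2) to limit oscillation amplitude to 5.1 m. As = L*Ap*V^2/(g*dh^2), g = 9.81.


As = 1596 * 8.3 * 2.5^2 / (9.81 * 5.1^2) = 324.4753 m^2


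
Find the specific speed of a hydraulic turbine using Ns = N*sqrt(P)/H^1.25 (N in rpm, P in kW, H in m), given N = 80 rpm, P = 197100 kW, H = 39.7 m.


Ns = 80 * 197100^0.5 / 39.7^1.25 = 356.4061


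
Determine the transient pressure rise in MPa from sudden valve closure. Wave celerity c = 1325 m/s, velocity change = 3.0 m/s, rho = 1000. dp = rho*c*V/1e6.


dp = 1000 * 1325 * 3.0 / 1e6 = 3.9750 MPa


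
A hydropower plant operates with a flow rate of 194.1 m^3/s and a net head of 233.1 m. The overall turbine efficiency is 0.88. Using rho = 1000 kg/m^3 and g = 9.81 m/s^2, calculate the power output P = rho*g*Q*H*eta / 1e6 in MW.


P = 1000 * 9.81 * 194.1 * 233.1 * 0.88 / 1e6 = 390.5885 MW


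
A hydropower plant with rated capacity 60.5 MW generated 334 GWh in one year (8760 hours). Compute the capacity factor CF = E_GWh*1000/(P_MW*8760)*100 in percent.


CF = 334 * 1000 / (60.5 * 8760) * 100 = 63.0212 %


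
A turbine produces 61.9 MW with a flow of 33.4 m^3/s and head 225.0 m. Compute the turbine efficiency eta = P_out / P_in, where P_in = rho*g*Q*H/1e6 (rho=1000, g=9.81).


P_in = 1000 * 9.81 * 33.4 * 225.0 / 1e6 = 73.7221 MW
eta = 61.9 / 73.7221 = 0.8396


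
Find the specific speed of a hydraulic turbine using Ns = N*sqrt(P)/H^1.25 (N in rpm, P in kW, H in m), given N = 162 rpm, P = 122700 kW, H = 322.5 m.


Ns = 162 * 122700^0.5 / 322.5^1.25 = 41.5217


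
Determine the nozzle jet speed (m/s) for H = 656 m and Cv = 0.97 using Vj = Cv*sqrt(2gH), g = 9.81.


Vj = 0.97 * sqrt(2*9.81*656) = 110.0457 m/s


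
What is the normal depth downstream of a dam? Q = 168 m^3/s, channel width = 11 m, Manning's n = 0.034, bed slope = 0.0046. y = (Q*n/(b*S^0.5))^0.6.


y = (168 * 0.034 / (11 * 0.0046^0.5))^0.6 = 3.3916 m


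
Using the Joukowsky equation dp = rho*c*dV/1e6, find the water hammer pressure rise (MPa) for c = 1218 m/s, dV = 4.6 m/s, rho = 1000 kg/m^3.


dp = 1000 * 1218 * 4.6 / 1e6 = 5.6028 MPa


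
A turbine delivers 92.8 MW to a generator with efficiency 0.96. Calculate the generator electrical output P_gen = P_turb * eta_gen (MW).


P_gen = 92.8 * 0.96 = 89.0880 MW


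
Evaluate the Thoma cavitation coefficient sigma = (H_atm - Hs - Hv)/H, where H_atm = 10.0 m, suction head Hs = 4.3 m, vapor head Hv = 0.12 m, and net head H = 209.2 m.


sigma = (10.0 - 4.3 - 0.12) / 209.2 = 0.0267


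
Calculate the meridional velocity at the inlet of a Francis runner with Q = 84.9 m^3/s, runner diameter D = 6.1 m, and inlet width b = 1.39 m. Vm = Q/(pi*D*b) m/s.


Vm = 84.9 / (pi * 6.1 * 1.39) = 3.1872 m/s


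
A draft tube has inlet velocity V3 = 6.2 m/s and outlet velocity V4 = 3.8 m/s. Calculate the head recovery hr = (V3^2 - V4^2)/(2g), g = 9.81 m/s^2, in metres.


hr = (6.2^2 - 3.8^2) / (2*9.81) = 1.2232 m


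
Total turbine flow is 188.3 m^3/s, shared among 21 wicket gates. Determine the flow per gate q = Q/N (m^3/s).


q = 188.3 / 21 = 8.9667 m^3/s


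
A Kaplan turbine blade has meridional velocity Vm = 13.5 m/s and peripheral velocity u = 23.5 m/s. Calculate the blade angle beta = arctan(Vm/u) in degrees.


beta = arctan(13.5 / 23.5) = 29.8760 degrees


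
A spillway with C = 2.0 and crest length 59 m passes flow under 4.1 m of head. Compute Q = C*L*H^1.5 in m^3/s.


Q = 2.0 * 59 * 4.1^1.5 = 979.6203 m^3/s


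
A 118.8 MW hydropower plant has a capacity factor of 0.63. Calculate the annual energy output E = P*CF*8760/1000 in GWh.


E = 118.8 * 0.63 * 8760 / 1000 = 655.6334 GWh


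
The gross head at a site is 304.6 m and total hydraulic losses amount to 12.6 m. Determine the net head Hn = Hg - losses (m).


Hn = 304.6 - 12.6 = 292.0000 m


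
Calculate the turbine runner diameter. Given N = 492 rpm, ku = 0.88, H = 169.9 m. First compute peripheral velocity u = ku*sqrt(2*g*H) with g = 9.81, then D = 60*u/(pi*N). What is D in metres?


u = 0.88 * sqrt(2*9.81*169.9) = 50.8076 m/s
D = 60 * 50.8076 / (pi * 492) = 1.9723 m


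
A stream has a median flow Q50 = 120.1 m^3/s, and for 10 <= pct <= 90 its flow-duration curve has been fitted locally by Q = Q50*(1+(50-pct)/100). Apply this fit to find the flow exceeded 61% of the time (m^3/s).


Q = 120.1 * (1 + (50 - 61)/100) = 106.8890 m^3/s


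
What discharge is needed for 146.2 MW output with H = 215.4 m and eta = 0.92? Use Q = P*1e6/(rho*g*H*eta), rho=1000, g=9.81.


Q = 146.2 * 1e6 / (1000 * 9.81 * 215.4 * 0.92) = 75.2047 m^3/s


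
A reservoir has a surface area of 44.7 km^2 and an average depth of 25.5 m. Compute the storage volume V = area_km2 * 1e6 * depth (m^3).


V = 44.7 * 1e6 * 25.5 = 1.1398e+09 m^3


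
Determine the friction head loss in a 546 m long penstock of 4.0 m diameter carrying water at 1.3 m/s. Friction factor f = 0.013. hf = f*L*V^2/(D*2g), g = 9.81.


hf = 0.013 * 546 * 1.3^2 / (4.0 * 2 * 9.81) = 0.1528 m


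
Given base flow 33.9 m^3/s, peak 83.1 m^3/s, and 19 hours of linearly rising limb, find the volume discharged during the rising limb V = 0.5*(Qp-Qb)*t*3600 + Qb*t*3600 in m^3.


V = 0.5*(83.1 - 33.9)*19*3600 + 33.9*19*3600 = 4.0014e+06 m^3


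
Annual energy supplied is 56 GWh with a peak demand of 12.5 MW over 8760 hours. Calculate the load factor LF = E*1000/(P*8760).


LF = 56 * 1000 / (12.5 * 8760) = 0.5114


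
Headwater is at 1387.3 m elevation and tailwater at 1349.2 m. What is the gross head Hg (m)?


Hg = 1387.3 - 1349.2 = 38.1000 m


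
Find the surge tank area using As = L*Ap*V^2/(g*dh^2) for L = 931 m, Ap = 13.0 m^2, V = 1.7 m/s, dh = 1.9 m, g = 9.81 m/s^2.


As = 931 * 13.0 * 1.7^2 / (9.81 * 1.9^2) = 987.6764 m^2


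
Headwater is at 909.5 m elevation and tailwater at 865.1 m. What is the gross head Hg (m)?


Hg = 909.5 - 865.1 = 44.4000 m


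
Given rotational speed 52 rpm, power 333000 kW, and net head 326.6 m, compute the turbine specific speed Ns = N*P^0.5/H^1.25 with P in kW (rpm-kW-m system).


Ns = 52 * 333000^0.5 / 326.6^1.25 = 21.6125


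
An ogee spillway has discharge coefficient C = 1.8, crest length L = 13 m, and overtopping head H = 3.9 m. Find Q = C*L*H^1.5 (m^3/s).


Q = 1.8 * 13 * 3.9^1.5 = 180.2241 m^3/s


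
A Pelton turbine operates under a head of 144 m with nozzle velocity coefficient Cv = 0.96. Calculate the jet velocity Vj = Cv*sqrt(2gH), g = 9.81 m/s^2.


Vj = 0.96 * sqrt(2*9.81*144) = 51.0272 m/s


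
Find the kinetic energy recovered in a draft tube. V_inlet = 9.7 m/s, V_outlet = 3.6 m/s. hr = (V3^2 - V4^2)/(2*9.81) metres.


hr = (9.7^2 - 3.6^2) / (2*9.81) = 4.1351 m


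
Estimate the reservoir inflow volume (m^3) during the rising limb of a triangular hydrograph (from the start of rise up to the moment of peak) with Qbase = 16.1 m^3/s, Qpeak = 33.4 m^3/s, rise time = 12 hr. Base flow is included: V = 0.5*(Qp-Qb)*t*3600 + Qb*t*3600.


V = 0.5*(33.4 - 16.1)*12*3600 + 16.1*12*3600 = 1.0692e+06 m^3


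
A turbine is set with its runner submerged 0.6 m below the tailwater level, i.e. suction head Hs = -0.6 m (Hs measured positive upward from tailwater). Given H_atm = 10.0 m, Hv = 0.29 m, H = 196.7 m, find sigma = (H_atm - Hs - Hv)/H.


sigma = (10.0 - (-0.6) - 0.29) / 196.7 = 0.0524


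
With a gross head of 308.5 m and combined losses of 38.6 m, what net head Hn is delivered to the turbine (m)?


Hn = 308.5 - 38.6 = 269.9000 m


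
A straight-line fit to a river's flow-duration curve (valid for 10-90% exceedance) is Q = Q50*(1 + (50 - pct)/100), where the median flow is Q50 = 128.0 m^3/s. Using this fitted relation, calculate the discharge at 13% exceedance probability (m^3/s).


Q = 128.0 * (1 + (50 - 13)/100) = 175.3600 m^3/s


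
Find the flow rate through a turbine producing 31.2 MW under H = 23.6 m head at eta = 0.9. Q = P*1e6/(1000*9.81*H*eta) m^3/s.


Q = 31.2 * 1e6 / (1000 * 9.81 * 23.6 * 0.9) = 149.7377 m^3/s


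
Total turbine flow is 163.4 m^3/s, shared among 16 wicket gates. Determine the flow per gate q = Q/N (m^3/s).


q = 163.4 / 16 = 10.2125 m^3/s


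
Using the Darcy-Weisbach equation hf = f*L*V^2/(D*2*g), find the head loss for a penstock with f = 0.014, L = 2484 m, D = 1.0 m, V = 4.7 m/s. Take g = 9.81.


hf = 0.014 * 2484 * 4.7^2 / (1.0 * 2 * 9.81) = 39.1540 m


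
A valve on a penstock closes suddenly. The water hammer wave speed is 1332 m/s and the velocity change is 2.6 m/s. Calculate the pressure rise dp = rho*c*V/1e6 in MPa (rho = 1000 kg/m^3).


dp = 1000 * 1332 * 2.6 / 1e6 = 3.4632 MPa


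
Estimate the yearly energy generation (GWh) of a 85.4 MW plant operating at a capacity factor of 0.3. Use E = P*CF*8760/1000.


E = 85.4 * 0.3 * 8760 / 1000 = 224.4312 GWh


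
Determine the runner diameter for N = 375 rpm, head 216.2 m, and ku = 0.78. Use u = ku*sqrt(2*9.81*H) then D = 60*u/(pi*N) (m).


u = 0.78 * sqrt(2*9.81*216.2) = 50.8010 m/s
D = 60 * 50.8010 / (pi * 375) = 2.5873 m


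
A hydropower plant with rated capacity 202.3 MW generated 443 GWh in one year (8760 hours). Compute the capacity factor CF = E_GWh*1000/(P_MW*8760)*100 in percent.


CF = 443 * 1000 / (202.3 * 8760) * 100 = 24.9979 %


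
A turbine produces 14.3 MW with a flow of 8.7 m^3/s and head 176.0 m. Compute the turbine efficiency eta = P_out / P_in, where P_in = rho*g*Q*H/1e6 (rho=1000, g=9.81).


P_in = 1000 * 9.81 * 8.7 * 176.0 / 1e6 = 15.0211 MW
eta = 14.3 / 15.0211 = 0.9520


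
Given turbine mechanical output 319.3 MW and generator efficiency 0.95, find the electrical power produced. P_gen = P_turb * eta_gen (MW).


P_gen = 319.3 * 0.95 = 303.3350 MW


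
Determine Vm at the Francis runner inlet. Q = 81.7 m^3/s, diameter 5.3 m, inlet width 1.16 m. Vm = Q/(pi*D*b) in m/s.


Vm = 81.7 / (pi * 5.3 * 1.16) = 4.2300 m/s


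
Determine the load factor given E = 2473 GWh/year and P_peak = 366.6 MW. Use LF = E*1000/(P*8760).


LF = 2473 * 1000 / (366.6 * 8760) = 0.7701


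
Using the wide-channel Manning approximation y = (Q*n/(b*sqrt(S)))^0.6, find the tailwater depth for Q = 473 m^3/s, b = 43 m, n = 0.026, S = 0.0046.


y = (473 * 0.026 / (43 * 0.0046^0.5))^0.6 = 2.3713 m


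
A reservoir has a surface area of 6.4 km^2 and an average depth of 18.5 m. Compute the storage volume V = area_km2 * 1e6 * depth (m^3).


V = 6.4 * 1e6 * 18.5 = 1.1840e+08 m^3


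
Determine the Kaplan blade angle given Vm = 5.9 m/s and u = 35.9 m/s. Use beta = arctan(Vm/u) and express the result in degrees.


beta = arctan(5.9 / 35.9) = 9.3329 degrees


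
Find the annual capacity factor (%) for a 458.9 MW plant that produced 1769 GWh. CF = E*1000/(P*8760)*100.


CF = 1769 * 1000 / (458.9 * 8760) * 100 = 44.0054 %


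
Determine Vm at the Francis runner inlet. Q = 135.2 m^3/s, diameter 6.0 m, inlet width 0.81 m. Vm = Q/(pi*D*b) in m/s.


Vm = 135.2 / (pi * 6.0 * 0.81) = 8.8550 m/s


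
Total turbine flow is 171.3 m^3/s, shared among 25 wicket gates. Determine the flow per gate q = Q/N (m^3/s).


q = 171.3 / 25 = 6.8520 m^3/s


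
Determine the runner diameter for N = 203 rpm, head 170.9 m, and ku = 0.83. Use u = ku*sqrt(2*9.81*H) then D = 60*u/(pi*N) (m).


u = 0.83 * sqrt(2*9.81*170.9) = 48.0616 m/s
D = 60 * 48.0616 / (pi * 203) = 4.5217 m


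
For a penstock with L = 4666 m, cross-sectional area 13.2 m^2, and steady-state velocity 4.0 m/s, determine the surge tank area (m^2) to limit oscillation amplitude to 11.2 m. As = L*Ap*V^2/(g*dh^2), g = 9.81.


As = 4666 * 13.2 * 4.0^2 / (9.81 * 11.2^2) = 800.8176 m^2


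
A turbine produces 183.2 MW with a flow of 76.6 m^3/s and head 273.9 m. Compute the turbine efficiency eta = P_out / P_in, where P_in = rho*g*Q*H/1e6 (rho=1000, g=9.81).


P_in = 1000 * 9.81 * 76.6 * 273.9 / 1e6 = 205.8211 MW
eta = 183.2 / 205.8211 = 0.8901


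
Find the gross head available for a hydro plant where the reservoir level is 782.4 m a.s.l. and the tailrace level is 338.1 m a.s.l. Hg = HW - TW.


Hg = 782.4 - 338.1 = 444.3000 m


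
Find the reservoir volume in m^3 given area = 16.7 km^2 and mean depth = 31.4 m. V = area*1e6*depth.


V = 16.7 * 1e6 * 31.4 = 5.2438e+08 m^3


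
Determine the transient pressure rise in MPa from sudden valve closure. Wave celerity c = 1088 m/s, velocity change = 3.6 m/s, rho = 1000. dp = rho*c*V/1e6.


dp = 1000 * 1088 * 3.6 / 1e6 = 3.9168 MPa


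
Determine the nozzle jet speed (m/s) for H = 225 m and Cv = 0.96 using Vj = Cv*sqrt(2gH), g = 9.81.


Vj = 0.96 * sqrt(2*9.81*225) = 63.7840 m/s


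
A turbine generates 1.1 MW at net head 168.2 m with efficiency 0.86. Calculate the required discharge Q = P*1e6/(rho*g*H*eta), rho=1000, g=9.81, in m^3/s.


Q = 1.1 * 1e6 / (1000 * 9.81 * 168.2 * 0.86) = 0.7752 m^3/s


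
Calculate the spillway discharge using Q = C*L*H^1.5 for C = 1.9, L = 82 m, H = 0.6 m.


Q = 1.9 * 82 * 0.6^1.5 = 72.4093 m^3/s


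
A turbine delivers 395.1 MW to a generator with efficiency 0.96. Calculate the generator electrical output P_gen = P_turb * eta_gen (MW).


P_gen = 395.1 * 0.96 = 379.2960 MW


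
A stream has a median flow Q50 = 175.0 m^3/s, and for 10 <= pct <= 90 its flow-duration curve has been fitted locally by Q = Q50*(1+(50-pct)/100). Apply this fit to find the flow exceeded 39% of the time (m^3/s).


Q = 175.0 * (1 + (50 - 39)/100) = 194.2500 m^3/s


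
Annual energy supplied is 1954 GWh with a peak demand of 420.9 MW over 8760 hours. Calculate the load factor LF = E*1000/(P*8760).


LF = 1954 * 1000 / (420.9 * 8760) = 0.5300


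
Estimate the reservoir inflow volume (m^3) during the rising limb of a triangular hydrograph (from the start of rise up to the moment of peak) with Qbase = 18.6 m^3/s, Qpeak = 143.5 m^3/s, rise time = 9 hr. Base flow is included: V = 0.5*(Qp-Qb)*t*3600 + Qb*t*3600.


V = 0.5*(143.5 - 18.6)*9*3600 + 18.6*9*3600 = 2.6260e+06 m^3


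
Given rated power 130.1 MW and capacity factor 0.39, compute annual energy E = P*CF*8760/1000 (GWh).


E = 130.1 * 0.39 * 8760 / 1000 = 444.4736 GWh


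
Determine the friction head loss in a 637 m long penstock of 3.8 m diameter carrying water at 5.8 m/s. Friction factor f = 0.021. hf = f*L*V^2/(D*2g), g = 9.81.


hf = 0.021 * 637 * 5.8^2 / (3.8 * 2 * 9.81) = 6.0358 m


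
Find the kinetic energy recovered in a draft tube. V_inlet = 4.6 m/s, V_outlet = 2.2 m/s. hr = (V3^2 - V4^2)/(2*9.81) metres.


hr = (4.6^2 - 2.2^2) / (2*9.81) = 0.8318 m


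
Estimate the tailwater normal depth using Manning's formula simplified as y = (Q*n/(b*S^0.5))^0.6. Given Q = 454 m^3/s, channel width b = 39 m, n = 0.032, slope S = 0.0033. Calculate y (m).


y = (454 * 0.032 / (39 * 0.0033^0.5))^0.6 = 3.0699 m


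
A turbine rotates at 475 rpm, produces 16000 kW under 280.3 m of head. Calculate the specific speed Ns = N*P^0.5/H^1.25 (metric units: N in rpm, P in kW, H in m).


Ns = 475 * 16000^0.5 / 280.3^1.25 = 52.3871


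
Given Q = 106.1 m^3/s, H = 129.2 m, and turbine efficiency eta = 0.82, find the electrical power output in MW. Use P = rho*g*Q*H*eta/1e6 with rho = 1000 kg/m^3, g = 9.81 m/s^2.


P = 1000 * 9.81 * 106.1 * 129.2 * 0.82 / 1e6 = 110.2709 MW


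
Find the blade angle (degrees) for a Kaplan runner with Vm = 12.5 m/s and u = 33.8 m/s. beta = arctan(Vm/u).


beta = arctan(12.5 / 33.8) = 20.2955 degrees


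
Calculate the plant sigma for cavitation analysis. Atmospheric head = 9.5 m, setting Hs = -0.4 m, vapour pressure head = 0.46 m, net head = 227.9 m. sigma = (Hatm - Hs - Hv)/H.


sigma = (9.5 - (-0.4) - 0.46) / 227.9 = 0.0414


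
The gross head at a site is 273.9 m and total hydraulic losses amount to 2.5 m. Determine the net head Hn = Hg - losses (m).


Hn = 273.9 - 2.5 = 271.4000 m


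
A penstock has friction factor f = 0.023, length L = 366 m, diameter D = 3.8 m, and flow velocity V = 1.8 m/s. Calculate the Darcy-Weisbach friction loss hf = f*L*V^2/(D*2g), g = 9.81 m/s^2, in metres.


hf = 0.023 * 366 * 1.8^2 / (3.8 * 2 * 9.81) = 0.3658 m


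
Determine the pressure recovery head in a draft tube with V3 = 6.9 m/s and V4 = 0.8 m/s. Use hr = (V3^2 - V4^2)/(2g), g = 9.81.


hr = (6.9^2 - 0.8^2) / (2*9.81) = 2.3940 m


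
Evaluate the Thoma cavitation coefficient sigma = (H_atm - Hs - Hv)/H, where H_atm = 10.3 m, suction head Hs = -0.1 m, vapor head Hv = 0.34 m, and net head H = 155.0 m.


sigma = (10.3 - (-0.1) - 0.34) / 155.0 = 0.0649


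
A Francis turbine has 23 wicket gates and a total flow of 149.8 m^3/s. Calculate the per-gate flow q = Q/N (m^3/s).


q = 149.8 / 23 = 6.5130 m^3/s


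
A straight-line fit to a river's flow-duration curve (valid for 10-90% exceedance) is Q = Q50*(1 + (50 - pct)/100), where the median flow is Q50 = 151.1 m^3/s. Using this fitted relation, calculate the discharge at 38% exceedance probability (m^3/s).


Q = 151.1 * (1 + (50 - 38)/100) = 169.2320 m^3/s


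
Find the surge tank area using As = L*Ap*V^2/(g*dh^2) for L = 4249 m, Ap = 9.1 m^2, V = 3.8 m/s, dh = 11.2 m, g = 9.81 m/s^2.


As = 4249 * 9.1 * 3.8^2 / (9.81 * 11.2^2) = 453.7224 m^2


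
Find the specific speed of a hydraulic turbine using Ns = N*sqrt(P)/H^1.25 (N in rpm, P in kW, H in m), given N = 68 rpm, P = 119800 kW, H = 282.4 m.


Ns = 68 * 119800^0.5 / 282.4^1.25 = 20.3309


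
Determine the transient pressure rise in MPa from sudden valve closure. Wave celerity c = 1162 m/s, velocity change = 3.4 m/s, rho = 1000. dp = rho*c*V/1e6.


dp = 1000 * 1162 * 3.4 / 1e6 = 3.9508 MPa


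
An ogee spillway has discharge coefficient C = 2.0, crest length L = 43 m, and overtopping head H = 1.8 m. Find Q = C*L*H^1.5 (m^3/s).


Q = 2.0 * 43 * 1.8^1.5 = 207.6860 m^3/s


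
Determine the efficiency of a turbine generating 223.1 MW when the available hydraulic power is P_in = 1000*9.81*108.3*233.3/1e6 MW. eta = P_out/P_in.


P_in = 1000 * 9.81 * 108.3 * 233.3 / 1e6 = 247.8633 MW
eta = 223.1 / 247.8633 = 0.9001


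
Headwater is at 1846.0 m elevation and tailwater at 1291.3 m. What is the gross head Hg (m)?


Hg = 1846.0 - 1291.3 = 554.7000 m


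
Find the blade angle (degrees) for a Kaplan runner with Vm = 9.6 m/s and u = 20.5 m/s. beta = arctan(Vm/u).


beta = arctan(9.6 / 20.5) = 25.0933 degrees


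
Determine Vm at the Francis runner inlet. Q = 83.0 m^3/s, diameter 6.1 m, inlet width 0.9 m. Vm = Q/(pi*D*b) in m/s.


Vm = 83.0 / (pi * 6.1 * 0.9) = 4.8123 m/s


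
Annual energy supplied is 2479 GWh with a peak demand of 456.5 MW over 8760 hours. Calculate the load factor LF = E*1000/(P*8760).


LF = 2479 * 1000 / (456.5 * 8760) = 0.6199


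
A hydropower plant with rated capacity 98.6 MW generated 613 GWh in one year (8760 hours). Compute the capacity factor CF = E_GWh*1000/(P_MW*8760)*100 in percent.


CF = 613 * 1000 / (98.6 * 8760) * 100 = 70.9708 %


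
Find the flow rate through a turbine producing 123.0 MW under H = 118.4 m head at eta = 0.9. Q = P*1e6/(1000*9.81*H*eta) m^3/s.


Q = 123.0 * 1e6 / (1000 * 9.81 * 118.4 * 0.9) = 117.6635 m^3/s
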